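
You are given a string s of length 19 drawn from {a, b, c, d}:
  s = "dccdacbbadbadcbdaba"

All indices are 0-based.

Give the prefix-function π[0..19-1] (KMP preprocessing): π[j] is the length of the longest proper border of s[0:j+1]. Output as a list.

π[0] = 0
j=1 s[j]='c': π[1]=0 (border '')
j=2 s[j]='c': π[2]=0 (border '')
j=3 s[j]='d': π[3]=1 (border 'd')
j=4 s[j]='a': k: 1→0; π[4]=0 (border '')
j=5 s[j]='c': π[5]=0 (border '')
j=6 s[j]='b': π[6]=0 (border '')
j=7 s[j]='b': π[7]=0 (border '')
j=8 s[j]='a': π[8]=0 (border '')
j=9 s[j]='d': π[9]=1 (border 'd')
j=10 s[j]='b': k: 1→0; π[10]=0 (border '')
j=11 s[j]='a': π[11]=0 (border '')
j=12 s[j]='d': π[12]=1 (border 'd')
j=13 s[j]='c': π[13]=2 (border 'dc')
j=14 s[j]='b': k: 2→0; π[14]=0 (border '')
j=15 s[j]='d': π[15]=1 (border 'd')
j=16 s[j]='a': k: 1→0; π[16]=0 (border '')
j=17 s[j]='b': π[17]=0 (border '')
j=18 s[j]='a': π[18]=0 (border '')

[0, 0, 0, 1, 0, 0, 0, 0, 0, 1, 0, 0, 1, 2, 0, 1, 0, 0, 0]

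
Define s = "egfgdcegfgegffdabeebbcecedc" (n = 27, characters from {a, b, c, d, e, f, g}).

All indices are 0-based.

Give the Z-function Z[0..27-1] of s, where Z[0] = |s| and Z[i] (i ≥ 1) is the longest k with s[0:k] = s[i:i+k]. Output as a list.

Z[0]=27
i=1: outside box; Z[1]=0
i=2: outside box; Z[2]=0
i=3: outside box; Z[3]=0
i=4: outside box; Z[4]=0
i=5: outside box; Z[5]=0
i=6: outside box; Z[6]=4 grow→box=[6,10)
i=7: min(r-i=3, Z[1]=0)=0; Z[7]=0
i=8: min(r-i=2, Z[2]=0)=0; Z[8]=0
i=9: min(r-i=1, Z[3]=0)=0; Z[9]=0
i=10: outside box; Z[10]=3 grow→box=[10,13)
i=11: min(r-i=2, Z[1]=0)=0; Z[11]=0
i=12: min(r-i=1, Z[2]=0)=0; Z[12]=0
i=13: outside box; Z[13]=0
i=14: outside box; Z[14]=0
i=15: outside box; Z[15]=0
i=16: outside box; Z[16]=0
i=17: outside box; Z[17]=1 grow→box=[17,18)
i=18: outside box; Z[18]=1 grow→box=[18,19)
i=19: outside box; Z[19]=0
i=20: outside box; Z[20]=0
i=21: outside box; Z[21]=0
i=22: outside box; Z[22]=1 grow→box=[22,23)
i=23: outside box; Z[23]=0
i=24: outside box; Z[24]=1 grow→box=[24,25)
i=25: outside box; Z[25]=0
i=26: outside box; Z[26]=0

[27, 0, 0, 0, 0, 0, 4, 0, 0, 0, 3, 0, 0, 0, 0, 0, 0, 1, 1, 0, 0, 0, 1, 0, 1, 0, 0]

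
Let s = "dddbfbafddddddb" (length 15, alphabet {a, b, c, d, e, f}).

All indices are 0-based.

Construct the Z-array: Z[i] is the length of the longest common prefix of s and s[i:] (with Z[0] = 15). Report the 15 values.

[15, 2, 1, 0, 0, 0, 0, 0, 3, 3, 3, 4, 2, 1, 0]

Z[0]=15
i=1: i≥r, start 0; Z[1]=2 extend→box=[1,3)
i=2: min(r-i=1, Z[1]=2)=1; Z[2]=1
i=3: i≥r, start 0; Z[3]=0
i=4: i≥r, start 0; Z[4]=0
i=5: i≥r, start 0; Z[5]=0
i=6: i≥r, start 0; Z[6]=0
i=7: i≥r, start 0; Z[7]=0
i=8: i≥r, start 0; Z[8]=3 extend→box=[8,11)
i=9: min(r-i=2, Z[1]=2)=2; Z[9]=3 extend→box=[9,12)
i=10: min(r-i=2, Z[1]=2)=2; Z[10]=3 extend→box=[10,13)
i=11: min(r-i=2, Z[1]=2)=2; Z[11]=4 extend→box=[11,15)
i=12: min(r-i=3, Z[1]=2)=2; Z[12]=2
i=13: min(r-i=2, Z[2]=1)=1; Z[13]=1
i=14: min(r-i=1, Z[3]=0)=0; Z[14]=0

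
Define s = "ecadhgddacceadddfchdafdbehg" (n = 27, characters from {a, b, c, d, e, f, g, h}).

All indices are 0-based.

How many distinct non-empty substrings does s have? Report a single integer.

354

rank→(start, suffix):
  0 → (8, 'acceadddfchdafdbehg')
  1 → (12, 'adddfchdafdbehg')
  2 → (2, 'adhgddacceadddfchdafdbehg')
  3 → (20, 'afdbehg')
  4 → (23, 'behg')
  5 → (1, 'cadhgddacceadddfchdafdbehg')
  6 → (9, 'cceadddfchdafdbehg')
  7 → (10, 'ceadddfchdafdbehg')
  8 → (17, 'chdafdbehg')
  9 → (7, 'dacceadddfchdafdbehg')
  10 → (19, 'dafdbehg')
  11 → (22, 'dbehg')
  12 → (6, 'ddacceadddfchdafdbehg')
  13 → (13, 'dddfchdafdbehg')
  14 → (14, 'ddfchdafdbehg')
  15 → (15, 'dfchdafdbehg')
  16 → (3, 'dhgddacceadddfchdafdbehg')
  17 → (11, 'eadddfchdafdbehg')
  18 → (0, 'ecadhgddacceadddfchdafdbehg')
  19 → (24, 'ehg')
  20 → (16, 'fchdafdbehg')
  21 → (21, 'fdbehg')
  22 → (26, 'g')
  23 → (5, 'gddacceadddfchdafdbehg')
  24 → (18, 'hdafdbehg')
  25 → (25, 'hg')
  26 → (4, 'hgddacceadddfchdafdbehg')

SA = [8, 12, 2, 20, 23, 1, 9, 10, 17, 7, 19, 22, 6, 13, 14, 15, 3, 11, 0, 24, 16, 21, 26, 5, 18, 25, 4]
[i] adj suffixes → lcp
  [1] 8/12 → 1 ('a')
  [2] 12/2 → 2 ('ad')
  [3] 2/20 → 1 ('a')
  [4] 20/23 → 0 ('')
  [5] 23/1 → 0 ('')
  [6] 1/9 → 1 ('c')
  [7] 9/10 → 1 ('c')
  [8] 10/17 → 1 ('c')
  [9] 17/7 → 0 ('')
  [10] 7/19 → 2 ('da')
  [11] 19/22 → 1 ('d')
  [12] 22/6 → 1 ('d')
  [13] 6/13 → 2 ('dd')
  [14] 13/14 → 2 ('dd')
  [15] 14/15 → 1 ('d')
  [16] 15/3 → 1 ('d')
  [17] 3/11 → 0 ('')
  [18] 11/0 → 1 ('e')
  [19] 0/24 → 1 ('e')
  [20] 24/16 → 0 ('')
  [21] 16/21 → 1 ('f')
  [22] 21/26 → 0 ('')
  [23] 26/5 → 1 ('g')
  [24] 5/18 → 0 ('')
  [25] 18/25 → 1 ('h')
  [26] 25/4 → 2 ('hg')

n(n+1)/2 = 27·28/2 = 378
Σ LCP = 0 + 1 + 2 + 1 + 0 + 0 + 1 + 1 + 1 + 0 + 2 + 1 + 1 + 2 + 2 + 1 + 1 + 0 + 1 + 1 + 0 + 1 + 0 + 1 + 0 + 1 + 2 = 24
distinct = 378 − 24 = 354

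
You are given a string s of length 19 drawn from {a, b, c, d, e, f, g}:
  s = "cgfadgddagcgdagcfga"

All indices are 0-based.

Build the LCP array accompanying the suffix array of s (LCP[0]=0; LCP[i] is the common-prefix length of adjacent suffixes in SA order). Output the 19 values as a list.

rank | idx | suffix
   0 |  18 | a
   1 |   3 | adgddagcgdagcfga
   2 |  13 | agcfga
   3 |   8 | agcgdagcfga
   4 |  15 | cfga
   5 |  10 | cgdagcfga
   6 |   0 | cgfadgddagcgdagcfga
   7 |  12 | dagcfga
   8 |   7 | dagcgdagcfga
   9 |   6 | ddagcgdagcfga
  10 |   4 | dgddagcgdagcfga
  11 |   2 | fadgddagcgdagcfga
  12 |  16 | fga
  13 |  17 | ga
  14 |  14 | gcfga
  15 |   9 | gcgdagcfga
  16 |  11 | gdagcfga
  17 |   5 | gddagcgdagcfga
  18 |   1 | gfadgddagcgdagcfga

SA = [18, 3, 13, 8, 15, 10, 0, 12, 7, 6, 4, 2, 16, 17, 14, 9, 11, 5, 1]
i: (SA[i-1],SA[i]) lcp shared
  1: (18,3) 1 'a'
  2: (3,13) 1 'a'
  3: (13,8) 3 'agc'
  4: (8,15) 0 ''
  5: (15,10) 1 'c'
  6: (10,0) 2 'cg'
  7: (0,12) 0 ''
  8: (12,7) 4 'dagc'
  9: (7,6) 1 'd'
  10: (6,4) 1 'd'
  11: (4,2) 0 ''
  12: (2,16) 1 'f'
  13: (16,17) 0 ''
  14: (17,14) 1 'g'
  15: (14,9) 2 'gc'
  16: (9,11) 1 'g'
  17: (11,5) 2 'gd'
  18: (5,1) 1 'g'

[0, 1, 1, 3, 0, 1, 2, 0, 4, 1, 1, 0, 1, 0, 1, 2, 1, 2, 1]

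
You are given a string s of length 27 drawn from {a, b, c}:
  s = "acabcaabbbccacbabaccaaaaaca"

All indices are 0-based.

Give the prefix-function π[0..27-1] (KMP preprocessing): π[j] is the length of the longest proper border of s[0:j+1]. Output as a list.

π[0] = 0
j=1 s[j]='c': π[1]=0 (border '')
j=2 s[j]='a': π[2]=1 (border 'a')
j=3 s[j]='b': k: 1→0; π[3]=0 (border '')
j=4 s[j]='c': π[4]=0 (border '')
j=5 s[j]='a': π[5]=1 (border 'a')
j=6 s[j]='a': k: 1→0; π[6]=1 (border 'a')
j=7 s[j]='b': k: 1→0; π[7]=0 (border '')
j=8 s[j]='b': π[8]=0 (border '')
j=9 s[j]='b': π[9]=0 (border '')
j=10 s[j]='c': π[10]=0 (border '')
j=11 s[j]='c': π[11]=0 (border '')
j=12 s[j]='a': π[12]=1 (border 'a')
j=13 s[j]='c': π[13]=2 (border 'ac')
j=14 s[j]='b': k: 2→0; π[14]=0 (border '')
j=15 s[j]='a': π[15]=1 (border 'a')
j=16 s[j]='b': k: 1→0; π[16]=0 (border '')
j=17 s[j]='a': π[17]=1 (border 'a')
j=18 s[j]='c': π[18]=2 (border 'ac')
j=19 s[j]='c': k: 2→0; π[19]=0 (border '')
j=20 s[j]='a': π[20]=1 (border 'a')
j=21 s[j]='a': k: 1→0; π[21]=1 (border 'a')
j=22 s[j]='a': k: 1→0; π[22]=1 (border 'a')
j=23 s[j]='a': k: 1→0; π[23]=1 (border 'a')
j=24 s[j]='a': k: 1→0; π[24]=1 (border 'a')
j=25 s[j]='c': π[25]=2 (border 'ac')
j=26 s[j]='a': π[26]=3 (border 'aca')

[0, 0, 1, 0, 0, 1, 1, 0, 0, 0, 0, 0, 1, 2, 0, 1, 0, 1, 2, 0, 1, 1, 1, 1, 1, 2, 3]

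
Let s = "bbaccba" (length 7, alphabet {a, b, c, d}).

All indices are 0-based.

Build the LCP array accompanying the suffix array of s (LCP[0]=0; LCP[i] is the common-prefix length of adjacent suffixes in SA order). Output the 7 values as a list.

sorted suffixes:
  #0 SA[0]=6  'a'
  #1 SA[1]=2  'accba'
  #2 SA[2]=5  'ba'
  #3 SA[3]=1  'baccba'
  #4 SA[4]=0  'bbaccba'
  #5 SA[5]=4  'cba'
  #6 SA[6]=3  'ccba'

SA = [6, 2, 5, 1, 0, 4, 3]
[i] adj suffixes → lcp
  [1] 6/2 → 1 ('a')
  [2] 2/5 → 0 ('')
  [3] 5/1 → 2 ('ba')
  [4] 1/0 → 1 ('b')
  [5] 0/4 → 0 ('')
  [6] 4/3 → 1 ('c')

[0, 1, 0, 2, 1, 0, 1]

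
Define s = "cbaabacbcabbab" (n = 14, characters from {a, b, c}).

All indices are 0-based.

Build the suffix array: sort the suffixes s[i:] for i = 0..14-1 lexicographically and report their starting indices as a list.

[2, 12, 3, 9, 5, 13, 1, 11, 4, 10, 7, 8, 0, 6]

sorted suffixes:
  #0 SA[0]=2  'aabacbcabbab'
  #1 SA[1]=12  'ab'
  #2 SA[2]=3  'abacbcabbab'
  #3 SA[3]=9  'abbab'
  #4 SA[4]=5  'acbcabbab'
  #5 SA[5]=13  'b'
  #6 SA[6]=1  'baabacbcabbab'
  #7 SA[7]=11  'bab'
  #8 SA[8]=4  'bacbcabbab'
  #9 SA[9]=10  'bbab'
  #10 SA[10]=7  'bcabbab'
  #11 SA[11]=8  'cabbab'
  #12 SA[12]=0  'cbaabacbcabbab'
  #13 SA[13]=6  'cbcabbab'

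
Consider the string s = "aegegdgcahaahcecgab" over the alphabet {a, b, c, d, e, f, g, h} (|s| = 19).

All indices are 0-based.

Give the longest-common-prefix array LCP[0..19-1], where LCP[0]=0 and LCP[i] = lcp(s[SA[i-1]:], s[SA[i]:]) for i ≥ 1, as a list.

sorted suffixes:
  #0 SA[0]=10  'aahcecgab'
  #1 SA[1]=17  'ab'
  #2 SA[2]=0  'aegegdgcahaahcecgab'
  #3 SA[3]=8  'ahaahcecgab'
  #4 SA[4]=11  'ahcecgab'
  #5 SA[5]=18  'b'
  #6 SA[6]=7  'cahaahcecgab'
  #7 SA[7]=13  'cecgab'
  #8 SA[8]=15  'cgab'
  #9 SA[9]=5  'dgcahaahcecgab'
  #10 SA[10]=14  'ecgab'
  #11 SA[11]=3  'egdgcahaahcecgab'
  #12 SA[12]=1  'egegdgcahaahcecgab'
  #13 SA[13]=16  'gab'
  #14 SA[14]=6  'gcahaahcecgab'
  #15 SA[15]=4  'gdgcahaahcecgab'
  #16 SA[16]=2  'gegdgcahaahcecgab'
  #17 SA[17]=9  'haahcecgab'
  #18 SA[18]=12  'hcecgab'

SA = [10, 17, 0, 8, 11, 18, 7, 13, 15, 5, 14, 3, 1, 16, 6, 4, 2, 9, 12]
i: (SA[i-1],SA[i]) lcp shared
  1: (10,17) 1 'a'
  2: (17,0) 1 'a'
  3: (0,8) 1 'a'
  4: (8,11) 2 'ah'
  5: (11,18) 0 ''
  6: (18,7) 0 ''
  7: (7,13) 1 'c'
  8: (13,15) 1 'c'
  9: (15,5) 0 ''
  10: (5,14) 0 ''
  11: (14,3) 1 'e'
  12: (3,1) 2 'eg'
  13: (1,16) 0 ''
  14: (16,6) 1 'g'
  15: (6,4) 1 'g'
  16: (4,2) 1 'g'
  17: (2,9) 0 ''
  18: (9,12) 1 'h'

[0, 1, 1, 1, 2, 0, 0, 1, 1, 0, 0, 1, 2, 0, 1, 1, 1, 0, 1]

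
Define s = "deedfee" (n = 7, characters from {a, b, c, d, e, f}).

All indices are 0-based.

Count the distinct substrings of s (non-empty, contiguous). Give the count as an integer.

23

rank | idx | suffix
   0 |   0 | deedfee
   1 |   3 | dfee
   2 |   6 | e
   3 |   2 | edfee
   4 |   5 | ee
   5 |   1 | eedfee
   6 |   4 | fee

SA = [0, 3, 6, 2, 5, 1, 4]
[i] adj suffixes → lcp
  [1] 0/3 → 1 ('d')
  [2] 3/6 → 0 ('')
  [3] 6/2 → 1 ('e')
  [4] 2/5 → 1 ('e')
  [5] 5/1 → 2 ('ee')
  [6] 1/4 → 0 ('')

n(n+1)/2 = 7·8/2 = 28
Σ LCP = 0 + 1 + 0 + 1 + 1 + 2 + 0 = 5
distinct = 28 − 5 = 23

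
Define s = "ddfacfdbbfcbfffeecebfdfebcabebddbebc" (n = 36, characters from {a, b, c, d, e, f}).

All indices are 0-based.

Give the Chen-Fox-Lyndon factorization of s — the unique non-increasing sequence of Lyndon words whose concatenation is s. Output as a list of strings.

emit factor 1: 'ddf' (i=0, period=3)
emit factor 2: 'acfdbbfcbfffeecebfdfebc' (i=3, period=23)
emit factor 3: 'abebddbebc' (i=26, period=10)

["ddf", "acfdbbfcbfffeecebfdfebc", "abebddbebc"]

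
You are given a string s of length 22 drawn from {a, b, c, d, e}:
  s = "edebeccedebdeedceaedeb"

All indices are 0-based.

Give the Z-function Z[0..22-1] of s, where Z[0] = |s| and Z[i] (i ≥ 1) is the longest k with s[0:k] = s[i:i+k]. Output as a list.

[22, 0, 1, 0, 1, 0, 0, 4, 0, 1, 0, 0, 1, 2, 0, 0, 1, 0, 4, 0, 1, 0]

Z[0]=22
i=1: i≥r, start 0; Z[1]=0
i=2: i≥r, start 0; Z[2]=1 scan→box=[2,3)
i=3: i≥r, start 0; Z[3]=0
i=4: i≥r, start 0; Z[4]=1 scan→box=[4,5)
i=5: i≥r, start 0; Z[5]=0
i=6: i≥r, start 0; Z[6]=0
i=7: i≥r, start 0; Z[7]=4 scan→box=[7,11)
i=8: min(r-i=3, Z[1]=0)=0; Z[8]=0
i=9: min(r-i=2, Z[2]=1)=1; Z[9]=1
i=10: min(r-i=1, Z[3]=0)=0; Z[10]=0
i=11: i≥r, start 0; Z[11]=0
i=12: i≥r, start 0; Z[12]=1 scan→box=[12,13)
i=13: i≥r, start 0; Z[13]=2 scan→box=[13,15)
i=14: min(r-i=1, Z[1]=0)=0; Z[14]=0
i=15: i≥r, start 0; Z[15]=0
i=16: i≥r, start 0; Z[16]=1 scan→box=[16,17)
i=17: i≥r, start 0; Z[17]=0
i=18: i≥r, start 0; Z[18]=4 scan→box=[18,22)
i=19: min(r-i=3, Z[1]=0)=0; Z[19]=0
i=20: min(r-i=2, Z[2]=1)=1; Z[20]=1
i=21: min(r-i=1, Z[3]=0)=0; Z[21]=0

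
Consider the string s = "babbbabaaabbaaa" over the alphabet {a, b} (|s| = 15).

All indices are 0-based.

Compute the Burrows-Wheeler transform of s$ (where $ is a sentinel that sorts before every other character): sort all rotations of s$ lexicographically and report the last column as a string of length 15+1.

rank  rotation          last
    0  $babbbabaaabbaaa  a
    1  a$babbbabaaabbaa  a
    2  aa$babbbabaaabba  a
    3  aaa$babbbabaaabb  b
    4  aaabbaaa$babbbab  b
    5  aabbaaa$babbbaba  a
    6  abaaabbaaa$babbb  b
    7  abbaaa$babbbabaa  a
    8  abbbabaaabbaaa$b  b
    9  baaa$babbbabaaab  b
   10  baaabbaaa$babbba  a
   11  babaaabbaaa$babb  b
   12  babbbabaaabbaaa$  $
   13  bbaaa$babbbabaaa  a
   14  bbabaaabbaaa$bab  b
   15  bbbabaaabbaaa$ba  a

aaabbababbab$aba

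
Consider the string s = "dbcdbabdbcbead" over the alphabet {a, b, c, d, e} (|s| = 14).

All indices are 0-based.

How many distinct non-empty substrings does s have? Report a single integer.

rank | idx | suffix
   0 |   5 | abdbcbead
   1 |  12 | ad
   2 |   4 | babdbcbead
   3 |   8 | bcbead
   4 |   1 | bcdbabdbcbead
   5 |   6 | bdbcbead
   6 |  10 | bead
   7 |   9 | cbead
   8 |   2 | cdbabdbcbead
   9 |  13 | d
  10 |   3 | dbabdbcbead
  11 |   7 | dbcbead
  12 |   0 | dbcdbabdbcbead
  13 |  11 | ead

SA = [5, 12, 4, 8, 1, 6, 10, 9, 2, 13, 3, 7, 0, 11]
rank  pair      lcp
   1  s[5:],s[12:]  1  'a'
   2  s[12:],s[4:]  0  ''
   3  s[4:],s[8:]  1  'b'
   4  s[8:],s[1:]  2  'bc'
   5  s[1:],s[6:]  1  'b'
   6  s[6:],s[10:]  1  'b'
   7  s[10:],s[9:]  0  ''
   8  s[9:],s[2:]  1  'c'
   9  s[2:],s[13:]  0  ''
  10  s[13:],s[3:]  1  'd'
  11  s[3:],s[7:]  2  'db'
  12  s[7:],s[0:]  3  'dbc'
  13  s[0:],s[11:]  0  ''

n(n+1)/2 = 14·15/2 = 105
Σ LCP = 0 + 1 + 0 + 1 + 2 + 1 + 1 + 0 + 1 + 0 + 1 + 2 + 3 + 0 = 13
distinct = 105 − 13 = 92

92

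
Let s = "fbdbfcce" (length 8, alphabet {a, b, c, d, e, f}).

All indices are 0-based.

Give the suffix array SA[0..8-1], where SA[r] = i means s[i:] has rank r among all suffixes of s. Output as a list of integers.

[1, 3, 5, 6, 2, 7, 0, 4]

sorted suffixes:
  #0 SA[0]=1  'bdbfcce'
  #1 SA[1]=3  'bfcce'
  #2 SA[2]=5  'cce'
  #3 SA[3]=6  'ce'
  #4 SA[4]=2  'dbfcce'
  #5 SA[5]=7  'e'
  #6 SA[6]=0  'fbdbfcce'
  #7 SA[7]=4  'fcce'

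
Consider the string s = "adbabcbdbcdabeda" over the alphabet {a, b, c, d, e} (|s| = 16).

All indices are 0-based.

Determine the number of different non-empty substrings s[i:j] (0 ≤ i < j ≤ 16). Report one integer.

rank→(start, suffix):
  0 → (15, 'a')
  1 → (3, 'abcbdbcdabeda')
  2 → (11, 'abeda')
  3 → (0, 'adbabcbdbcdabeda')
  4 → (2, 'babcbdbcdabeda')
  5 → (4, 'bcbdbcdabeda')
  6 → (8, 'bcdabeda')
  7 → (6, 'bdbcdabeda')
  8 → (12, 'beda')
  9 → (5, 'cbdbcdabeda')
  10 → (9, 'cdabeda')
  11 → (14, 'da')
  12 → (10, 'dabeda')
  13 → (1, 'dbabcbdbcdabeda')
  14 → (7, 'dbcdabeda')
  15 → (13, 'eda')

SA = [15, 3, 11, 0, 2, 4, 8, 6, 12, 5, 9, 14, 10, 1, 7, 13]
[i] adj suffixes → lcp
  [1] 15/3 → 1 ('a')
  [2] 3/11 → 2 ('ab')
  [3] 11/0 → 1 ('a')
  [4] 0/2 → 0 ('')
  [5] 2/4 → 1 ('b')
  [6] 4/8 → 2 ('bc')
  [7] 8/6 → 1 ('b')
  [8] 6/12 → 1 ('b')
  [9] 12/5 → 0 ('')
  [10] 5/9 → 1 ('c')
  [11] 9/14 → 0 ('')
  [12] 14/10 → 2 ('da')
  [13] 10/1 → 1 ('d')
  [14] 1/7 → 2 ('db')
  [15] 7/13 → 0 ('')

n(n+1)/2 = 16·17/2 = 136
Σ LCP = 0 + 1 + 2 + 1 + 0 + 1 + 2 + 1 + 1 + 0 + 1 + 0 + 2 + 1 + 2 + 0 = 15
distinct = 136 − 15 = 121

121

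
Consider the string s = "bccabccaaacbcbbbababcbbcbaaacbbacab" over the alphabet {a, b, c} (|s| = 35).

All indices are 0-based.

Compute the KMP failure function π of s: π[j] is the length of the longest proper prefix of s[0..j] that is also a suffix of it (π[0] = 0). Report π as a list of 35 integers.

π[0] = 0
j=1 s[j]='c': π[1]=0 (border '')
j=2 s[j]='c': π[2]=0 (border '')
j=3 s[j]='a': π[3]=0 (border '')
j=4 s[j]='b': π[4]=1 (border 'b')
j=5 s[j]='c': π[5]=2 (border 'bc')
j=6 s[j]='c': π[6]=3 (border 'bcc')
j=7 s[j]='a': π[7]=4 (border 'bcca')
j=8 s[j]='a': k: 4→0; π[8]=0 (border '')
j=9 s[j]='a': π[9]=0 (border '')
j=10 s[j]='c': π[10]=0 (border '')
j=11 s[j]='b': π[11]=1 (border 'b')
j=12 s[j]='c': π[12]=2 (border 'bc')
j=13 s[j]='b': k: 2→0; π[13]=1 (border 'b')
j=14 s[j]='b': k: 1→0; π[14]=1 (border 'b')
j=15 s[j]='b': k: 1→0; π[15]=1 (border 'b')
j=16 s[j]='a': k: 1→0; π[16]=0 (border '')
j=17 s[j]='b': π[17]=1 (border 'b')
j=18 s[j]='a': k: 1→0; π[18]=0 (border '')
j=19 s[j]='b': π[19]=1 (border 'b')
j=20 s[j]='c': π[20]=2 (border 'bc')
j=21 s[j]='b': k: 2→0; π[21]=1 (border 'b')
j=22 s[j]='b': k: 1→0; π[22]=1 (border 'b')
j=23 s[j]='c': π[23]=2 (border 'bc')
j=24 s[j]='b': k: 2→0; π[24]=1 (border 'b')
j=25 s[j]='a': k: 1→0; π[25]=0 (border '')
j=26 s[j]='a': π[26]=0 (border '')
j=27 s[j]='a': π[27]=0 (border '')
j=28 s[j]='c': π[28]=0 (border '')
j=29 s[j]='b': π[29]=1 (border 'b')
j=30 s[j]='b': k: 1→0; π[30]=1 (border 'b')
j=31 s[j]='a': k: 1→0; π[31]=0 (border '')
j=32 s[j]='c': π[32]=0 (border '')
j=33 s[j]='a': π[33]=0 (border '')
j=34 s[j]='b': π[34]=1 (border 'b')

[0, 0, 0, 0, 1, 2, 3, 4, 0, 0, 0, 1, 2, 1, 1, 1, 0, 1, 0, 1, 2, 1, 1, 2, 1, 0, 0, 0, 0, 1, 1, 0, 0, 0, 1]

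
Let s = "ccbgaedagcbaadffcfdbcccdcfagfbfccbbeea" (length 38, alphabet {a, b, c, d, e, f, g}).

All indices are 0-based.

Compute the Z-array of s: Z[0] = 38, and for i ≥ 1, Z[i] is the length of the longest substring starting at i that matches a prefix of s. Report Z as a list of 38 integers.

Z[0]=38
i=1: outside box; Z[1]=1 extend→box=[1,2)
i=2: outside box; Z[2]=0
i=3: outside box; Z[3]=0
i=4: outside box; Z[4]=0
i=5: outside box; Z[5]=0
i=6: outside box; Z[6]=0
i=7: outside box; Z[7]=0
i=8: outside box; Z[8]=0
i=9: outside box; Z[9]=1 extend→box=[9,10)
i=10: outside box; Z[10]=0
i=11: outside box; Z[11]=0
i=12: outside box; Z[12]=0
i=13: outside box; Z[13]=0
i=14: outside box; Z[14]=0
i=15: outside box; Z[15]=0
i=16: outside box; Z[16]=1 extend→box=[16,17)
i=17: outside box; Z[17]=0
i=18: outside box; Z[18]=0
i=19: outside box; Z[19]=0
i=20: outside box; Z[20]=2 extend→box=[20,22)
i=21: min(r-i=1, Z[1]=1)=1; Z[21]=2 extend→box=[21,23)
i=22: min(r-i=1, Z[1]=1)=1; Z[22]=1
i=23: outside box; Z[23]=0
i=24: outside box; Z[24]=1 extend→box=[24,25)
i=25: outside box; Z[25]=0
i=26: outside box; Z[26]=0
i=27: outside box; Z[27]=0
i=28: outside box; Z[28]=0
i=29: outside box; Z[29]=0
i=30: outside box; Z[30]=0
i=31: outside box; Z[31]=3 extend→box=[31,34)
i=32: min(r-i=2, Z[1]=1)=1; Z[32]=1
i=33: min(r-i=1, Z[2]=0)=0; Z[33]=0
i=34: outside box; Z[34]=0
i=35: outside box; Z[35]=0
i=36: outside box; Z[36]=0
i=37: outside box; Z[37]=0

[38, 1, 0, 0, 0, 0, 0, 0, 0, 1, 0, 0, 0, 0, 0, 0, 1, 0, 0, 0, 2, 2, 1, 0, 1, 0, 0, 0, 0, 0, 0, 3, 1, 0, 0, 0, 0, 0]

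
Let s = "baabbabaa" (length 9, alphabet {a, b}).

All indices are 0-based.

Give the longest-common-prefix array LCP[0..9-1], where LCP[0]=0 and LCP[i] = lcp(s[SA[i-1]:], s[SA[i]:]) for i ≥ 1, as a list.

[0, 1, 2, 1, 2, 0, 3, 2, 1]

sorted suffixes:
  #0 SA[0]=8  'a'
  #1 SA[1]=7  'aa'
  #2 SA[2]=1  'aabbabaa'
  #3 SA[3]=5  'abaa'
  #4 SA[4]=2  'abbabaa'
  #5 SA[5]=6  'baa'
  #6 SA[6]=0  'baabbabaa'
  #7 SA[7]=4  'babaa'
  #8 SA[8]=3  'bbabaa'

SA = [8, 7, 1, 5, 2, 6, 0, 4, 3]
rank  pair      lcp
   1  s[8:],s[7:]  1  'a'
   2  s[7:],s[1:]  2  'aa'
   3  s[1:],s[5:]  1  'a'
   4  s[5:],s[2:]  2  'ab'
   5  s[2:],s[6:]  0  ''
   6  s[6:],s[0:]  3  'baa'
   7  s[0:],s[4:]  2  'ba'
   8  s[4:],s[3:]  1  'b'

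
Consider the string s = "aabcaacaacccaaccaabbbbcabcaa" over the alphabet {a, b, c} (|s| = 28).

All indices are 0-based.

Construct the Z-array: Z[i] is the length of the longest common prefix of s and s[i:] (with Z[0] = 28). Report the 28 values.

Z[0]=28
i=1: outside box; Z[1]=1 scan→box=[1,2)
i=2: outside box; Z[2]=0
i=3: outside box; Z[3]=0
i=4: outside box; Z[4]=2 scan→box=[4,6)
i=5: min(r-i=1, Z[1]=1)=1; Z[5]=1
i=6: outside box; Z[6]=0
i=7: outside box; Z[7]=2 scan→box=[7,9)
i=8: min(r-i=1, Z[1]=1)=1; Z[8]=1
i=9: outside box; Z[9]=0
i=10: outside box; Z[10]=0
i=11: outside box; Z[11]=0
i=12: outside box; Z[12]=2 scan→box=[12,14)
i=13: min(r-i=1, Z[1]=1)=1; Z[13]=1
i=14: outside box; Z[14]=0
i=15: outside box; Z[15]=0
i=16: outside box; Z[16]=3 scan→box=[16,19)
i=17: min(r-i=2, Z[1]=1)=1; Z[17]=1
i=18: min(r-i=1, Z[2]=0)=0; Z[18]=0
i=19: outside box; Z[19]=0
i=20: outside box; Z[20]=0
i=21: outside box; Z[21]=0
i=22: outside box; Z[22]=0
i=23: outside box; Z[23]=1 scan→box=[23,24)
i=24: outside box; Z[24]=0
i=25: outside box; Z[25]=0
i=26: outside box; Z[26]=2 scan→box=[26,28)
i=27: min(r-i=1, Z[1]=1)=1; Z[27]=1

[28, 1, 0, 0, 2, 1, 0, 2, 1, 0, 0, 0, 2, 1, 0, 0, 3, 1, 0, 0, 0, 0, 0, 1, 0, 0, 2, 1]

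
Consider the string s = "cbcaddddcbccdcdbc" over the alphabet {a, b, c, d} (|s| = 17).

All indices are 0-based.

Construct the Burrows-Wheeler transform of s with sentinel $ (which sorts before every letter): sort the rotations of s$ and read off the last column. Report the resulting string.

rank  rotation            last
    0  $cbcaddddcbccdcdbc  c
    1  addddcbccdcdbc$cbc  c
    2  bc$cbcaddddcbccdcd  d
    3  bcaddddcbccdcdbc$c  c
    4  bccdcdbc$cbcaddddc  c
    5  c$cbcaddddcbccdcdb  b
    6  caddddcbccdcdbc$cb  b
    7  cbcaddddcbccdcdbc$  $
    8  cbccdcdbc$cbcadddd  d
    9  ccdcdbc$cbcaddddcb  b
   10  cdbc$cbcaddddcbccd  d
   11  cdcdbc$cbcaddddcbc  c
   12  dbc$cbcaddddcbccdc  c
   13  dcbccdcdbc$cbcaddd  d
   14  dcdbc$cbcaddddcbcc  c
   15  ddcbccdcdbc$cbcadd  d
   16  dddcbccdcdbc$cbcad  d
   17  ddddcbccdcdbc$cbca  a

ccdccbb$dbdccdcdda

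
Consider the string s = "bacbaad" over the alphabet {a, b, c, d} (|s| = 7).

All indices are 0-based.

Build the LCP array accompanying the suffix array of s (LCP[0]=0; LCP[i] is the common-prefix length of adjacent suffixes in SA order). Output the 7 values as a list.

rank | idx | suffix
   0 |   4 | aad
   1 |   1 | acbaad
   2 |   5 | ad
   3 |   3 | baad
   4 |   0 | bacbaad
   5 |   2 | cbaad
   6 |   6 | d

SA = [4, 1, 5, 3, 0, 2, 6]
i: (SA[i-1],SA[i]) lcp shared
  1: (4,1) 1 'a'
  2: (1,5) 1 'a'
  3: (5,3) 0 ''
  4: (3,0) 2 'ba'
  5: (0,2) 0 ''
  6: (2,6) 0 ''

[0, 1, 1, 0, 2, 0, 0]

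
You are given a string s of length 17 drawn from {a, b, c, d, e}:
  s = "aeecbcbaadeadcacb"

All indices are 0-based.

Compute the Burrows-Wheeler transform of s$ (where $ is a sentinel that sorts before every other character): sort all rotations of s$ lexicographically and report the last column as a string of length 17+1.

rank  rotation            last
    0  $aeecbcbaadeadcacb  b
    1  aadeadcacb$aeecbcb  b
    2  acb$aeecbcbaadeadc  c
    3  adcacb$aeecbcbaade  e
    4  adeadcacb$aeecbcba  a
    5  aeecbcbaadeadcacb$  $
    6  b$aeecbcbaadeadcac  c
    7  baadeadcacb$aeecbc  c
    8  bcbaadeadcacb$aeec  c
    9  cacb$aeecbcbaadead  d
   10  cb$aeecbcbaadeadca  a
   11  cbaadeadcacb$aeecb  b
   12  cbcbaadeadcacb$aee  e
   13  dcacb$aeecbcbaadea  a
   14  deadcacb$aeecbcbaa  a
   15  eadcacb$aeecbcbaad  d
   16  ecbcbaadeadcacb$ae  e
   17  eecbcbaadeadcacb$a  a

bbcea$cccdabeaadea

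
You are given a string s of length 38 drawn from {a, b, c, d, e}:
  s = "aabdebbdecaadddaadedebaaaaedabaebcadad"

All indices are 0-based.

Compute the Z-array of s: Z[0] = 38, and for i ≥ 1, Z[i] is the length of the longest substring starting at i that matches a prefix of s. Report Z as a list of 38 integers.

Z[0]=38
i=1: outside box; Z[1]=1 scan→box=[1,2)
i=2: outside box; Z[2]=0
i=3: outside box; Z[3]=0
i=4: outside box; Z[4]=0
i=5: outside box; Z[5]=0
i=6: outside box; Z[6]=0
i=7: outside box; Z[7]=0
i=8: outside box; Z[8]=0
i=9: outside box; Z[9]=0
i=10: outside box; Z[10]=2 scan→box=[10,12)
i=11: min(r-i=1, Z[1]=1)=1; Z[11]=1
i=12: outside box; Z[12]=0
i=13: outside box; Z[13]=0
i=14: outside box; Z[14]=0
i=15: outside box; Z[15]=2 scan→box=[15,17)
i=16: min(r-i=1, Z[1]=1)=1; Z[16]=1
i=17: outside box; Z[17]=0
i=18: outside box; Z[18]=0
i=19: outside box; Z[19]=0
i=20: outside box; Z[20]=0
i=21: outside box; Z[21]=0
i=22: outside box; Z[22]=2 scan→box=[22,24)
i=23: min(r-i=1, Z[1]=1)=1; Z[23]=2 scan→box=[23,25)
i=24: min(r-i=1, Z[1]=1)=1; Z[24]=2 scan→box=[24,26)
i=25: min(r-i=1, Z[1]=1)=1; Z[25]=1
i=26: outside box; Z[26]=0
i=27: outside box; Z[27]=0
i=28: outside box; Z[28]=1 scan→box=[28,29)
i=29: outside box; Z[29]=0
i=30: outside box; Z[30]=1 scan→box=[30,31)
i=31: outside box; Z[31]=0
i=32: outside box; Z[32]=0
i=33: outside box; Z[33]=0
i=34: outside box; Z[34]=1 scan→box=[34,35)
i=35: outside box; Z[35]=0
i=36: outside box; Z[36]=1 scan→box=[36,37)
i=37: outside box; Z[37]=0

[38, 1, 0, 0, 0, 0, 0, 0, 0, 0, 2, 1, 0, 0, 0, 2, 1, 0, 0, 0, 0, 0, 2, 2, 2, 1, 0, 0, 1, 0, 1, 0, 0, 0, 1, 0, 1, 0]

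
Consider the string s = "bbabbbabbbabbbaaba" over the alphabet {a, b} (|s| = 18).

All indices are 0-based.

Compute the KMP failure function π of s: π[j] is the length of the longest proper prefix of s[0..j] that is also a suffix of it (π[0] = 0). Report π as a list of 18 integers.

π[0] = 0
j=1 s[j]='b': π[1]=1 (border 'b')
j=2 s[j]='a': k: 1→0; π[2]=0 (border '')
j=3 s[j]='b': π[3]=1 (border 'b')
j=4 s[j]='b': π[4]=2 (border 'bb')
j=5 s[j]='b': k: 2→1; π[5]=2 (border 'bb')
j=6 s[j]='a': π[6]=3 (border 'bba')
j=7 s[j]='b': π[7]=4 (border 'bbab')
j=8 s[j]='b': π[8]=5 (border 'bbabb')
j=9 s[j]='b': π[9]=6 (border 'bbabbb')
j=10 s[j]='a': π[10]=7 (border 'bbabbba')
j=11 s[j]='b': π[11]=8 (border 'bbabbbab')
j=12 s[j]='b': π[12]=9 (border 'bbabbbabb')
j=13 s[j]='b': π[13]=10 (border 'bbabbbabbb')
j=14 s[j]='a': π[14]=11 (border 'bbabbbabbba')
j=15 s[j]='a': k: 11→7→3→0; π[15]=0 (border '')
j=16 s[j]='b': π[16]=1 (border 'b')
j=17 s[j]='a': k: 1→0; π[17]=0 (border '')

[0, 1, 0, 1, 2, 2, 3, 4, 5, 6, 7, 8, 9, 10, 11, 0, 1, 0]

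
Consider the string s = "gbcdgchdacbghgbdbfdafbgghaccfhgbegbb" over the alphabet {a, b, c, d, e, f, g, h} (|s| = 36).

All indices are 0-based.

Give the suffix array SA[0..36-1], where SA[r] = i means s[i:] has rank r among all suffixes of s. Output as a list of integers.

rank | idx | suffix
   0 |   8 | acbghgbdbfdafbgghaccfhgbegbb
   1 |  25 | accfhgbegbb
   2 |  19 | afbgghaccfhgbegbb
   3 |  35 | b
   4 |  34 | bb
   5 |   1 | bcdgchdacbghgbdbfdafbgghaccfhgbegbb
   6 |  14 | bdbfdafbgghaccfhgbegbb
   7 |  31 | begbb
   8 |  16 | bfdafbgghaccfhgbegbb
   9 |  21 | bgghaccfhgbegbb
  10 |  10 | bghgbdbfdafbgghaccfhgbegbb
  11 |   9 | cbghgbdbfdafbgghaccfhgbegbb
  12 |  26 | ccfhgbegbb
  13 |   2 | cdgchdacbghgbdbfdafbgghaccfhgbegbb
  14 |  27 | cfhgbegbb
  15 |   5 | chdacbghgbdbfdafbgghaccfhgbegbb
  16 |   7 | dacbghgbdbfdafbgghaccfhgbegbb
  17 |  18 | dafbgghaccfhgbegbb
  18 |  15 | dbfdafbgghaccfhgbegbb
  19 |   3 | dgchdacbghgbdbfdafbgghaccfhgbegbb
  20 |  32 | egbb
  21 |  20 | fbgghaccfhgbegbb
  22 |  17 | fdafbgghaccfhgbegbb
  23 |  28 | fhgbegbb
  24 |  33 | gbb
  25 |   0 | gbcdgchdacbghgbdbfdafbgghaccfhgbegbb
  26 |  13 | gbdbfdafbgghaccfhgbegbb
  27 |  30 | gbegbb
  28 |   4 | gchdacbghgbdbfdafbgghaccfhgbegbb
  29 |  22 | gghaccfhgbegbb
  30 |  23 | ghaccfhgbegbb
  31 |  11 | ghgbdbfdafbgghaccfhgbegbb
  32 |  24 | haccfhgbegbb
  33 |   6 | hdacbghgbdbfdafbgghaccfhgbegbb
  34 |  12 | hgbdbfdafbgghaccfhgbegbb
  35 |  29 | hgbegbb

[8, 25, 19, 35, 34, 1, 14, 31, 16, 21, 10, 9, 26, 2, 27, 5, 7, 18, 15, 3, 32, 20, 17, 28, 33, 0, 13, 30, 4, 22, 23, 11, 24, 6, 12, 29]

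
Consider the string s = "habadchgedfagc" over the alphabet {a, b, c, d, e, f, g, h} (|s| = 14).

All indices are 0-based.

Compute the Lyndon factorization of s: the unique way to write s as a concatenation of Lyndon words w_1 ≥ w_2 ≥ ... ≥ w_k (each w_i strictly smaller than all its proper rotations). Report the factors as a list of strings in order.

emit factor 1: 'h' (i=0, period=1)
emit factor 2: 'abadchgedfagc' (i=1, period=13)

["h", "abadchgedfagc"]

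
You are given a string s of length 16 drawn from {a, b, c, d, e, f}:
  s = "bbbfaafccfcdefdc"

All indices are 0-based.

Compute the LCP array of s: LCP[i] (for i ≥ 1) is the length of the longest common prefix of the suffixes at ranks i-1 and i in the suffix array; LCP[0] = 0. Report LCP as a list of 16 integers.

sorted suffixes:
  #0 SA[0]=4  'aafccfcdefdc'
  #1 SA[1]=5  'afccfcdefdc'
  #2 SA[2]=0  'bbbfaafccfcdefdc'
  #3 SA[3]=1  'bbfaafccfcdefdc'
  #4 SA[4]=2  'bfaafccfcdefdc'
  #5 SA[5]=15  'c'
  #6 SA[6]=7  'ccfcdefdc'
  #7 SA[7]=10  'cdefdc'
  #8 SA[8]=8  'cfcdefdc'
  #9 SA[9]=14  'dc'
  #10 SA[10]=11  'defdc'
  #11 SA[11]=12  'efdc'
  #12 SA[12]=3  'faafccfcdefdc'
  #13 SA[13]=6  'fccfcdefdc'
  #14 SA[14]=9  'fcdefdc'
  #15 SA[15]=13  'fdc'

SA = [4, 5, 0, 1, 2, 15, 7, 10, 8, 14, 11, 12, 3, 6, 9, 13]
rank  pair      lcp
   1  s[4:],s[5:]  1  'a'
   2  s[5:],s[0:]  0  ''
   3  s[0:],s[1:]  2  'bb'
   4  s[1:],s[2:]  1  'b'
   5  s[2:],s[15:]  0  ''
   6  s[15:],s[7:]  1  'c'
   7  s[7:],s[10:]  1  'c'
   8  s[10:],s[8:]  1  'c'
   9  s[8:],s[14:]  0  ''
  10  s[14:],s[11:]  1  'd'
  11  s[11:],s[12:]  0  ''
  12  s[12:],s[3:]  0  ''
  13  s[3:],s[6:]  1  'f'
  14  s[6:],s[9:]  2  'fc'
  15  s[9:],s[13:]  1  'f'

[0, 1, 0, 2, 1, 0, 1, 1, 1, 0, 1, 0, 0, 1, 2, 1]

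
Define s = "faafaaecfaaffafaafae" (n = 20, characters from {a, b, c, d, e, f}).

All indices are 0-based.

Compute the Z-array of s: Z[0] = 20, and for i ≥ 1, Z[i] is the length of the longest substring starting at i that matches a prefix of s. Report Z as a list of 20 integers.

Z[0]=20
i=1: fresh scan; Z[1]=0
i=2: fresh scan; Z[2]=0
i=3: fresh scan; Z[3]=3 grow→box=[3,6)
i=4: min(r-i=2, Z[1]=0)=0; Z[4]=0
i=5: min(r-i=1, Z[2]=0)=0; Z[5]=0
i=6: fresh scan; Z[6]=0
i=7: fresh scan; Z[7]=0
i=8: fresh scan; Z[8]=4 grow→box=[8,12)
i=9: min(r-i=3, Z[1]=0)=0; Z[9]=0
i=10: min(r-i=2, Z[2]=0)=0; Z[10]=0
i=11: min(r-i=1, Z[3]=3)=1; Z[11]=1
i=12: fresh scan; Z[12]=2 grow→box=[12,14)
i=13: min(r-i=1, Z[1]=0)=0; Z[13]=0
i=14: fresh scan; Z[14]=5 grow→box=[14,19)
i=15: min(r-i=4, Z[1]=0)=0; Z[15]=0
i=16: min(r-i=3, Z[2]=0)=0; Z[16]=0
i=17: min(r-i=2, Z[3]=3)=2; Z[17]=2
i=18: min(r-i=1, Z[4]=0)=0; Z[18]=0
i=19: fresh scan; Z[19]=0

[20, 0, 0, 3, 0, 0, 0, 0, 4, 0, 0, 1, 2, 0, 5, 0, 0, 2, 0, 0]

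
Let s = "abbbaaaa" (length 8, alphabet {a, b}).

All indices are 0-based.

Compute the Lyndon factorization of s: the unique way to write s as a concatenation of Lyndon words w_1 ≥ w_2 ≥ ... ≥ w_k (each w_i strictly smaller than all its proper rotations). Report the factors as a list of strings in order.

["abbb", "a", "a", "a", "a"]

emit factor 1: 'abbb' (i=0, period=4)
emit factor 2: 'a' (i=4, period=1)
emit factor 3: 'a' (i=5, period=1)
emit factor 4: 'a' (i=6, period=1)
emit factor 5: 'a' (i=7, period=1)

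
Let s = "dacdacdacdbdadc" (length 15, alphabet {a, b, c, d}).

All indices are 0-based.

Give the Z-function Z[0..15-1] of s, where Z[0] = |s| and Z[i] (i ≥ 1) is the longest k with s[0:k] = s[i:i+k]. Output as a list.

[15, 0, 0, 7, 0, 0, 4, 0, 0, 1, 0, 2, 0, 1, 0]

Z[0]=15
i=1: fresh scan; Z[1]=0
i=2: fresh scan; Z[2]=0
i=3: fresh scan; Z[3]=7 scan→box=[3,10)
i=4: min(r-i=6, Z[1]=0)=0; Z[4]=0
i=5: min(r-i=5, Z[2]=0)=0; Z[5]=0
i=6: min(r-i=4, Z[3]=7)=4; Z[6]=4
i=7: min(r-i=3, Z[4]=0)=0; Z[7]=0
i=8: min(r-i=2, Z[5]=0)=0; Z[8]=0
i=9: min(r-i=1, Z[6]=4)=1; Z[9]=1
i=10: fresh scan; Z[10]=0
i=11: fresh scan; Z[11]=2 scan→box=[11,13)
i=12: min(r-i=1, Z[1]=0)=0; Z[12]=0
i=13: fresh scan; Z[13]=1 scan→box=[13,14)
i=14: fresh scan; Z[14]=0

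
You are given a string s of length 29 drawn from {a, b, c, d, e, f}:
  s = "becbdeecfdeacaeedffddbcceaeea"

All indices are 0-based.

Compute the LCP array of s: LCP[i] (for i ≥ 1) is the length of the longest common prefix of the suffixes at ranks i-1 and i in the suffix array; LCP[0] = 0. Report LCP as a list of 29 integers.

[0, 1, 1, 3, 0, 1, 1, 0, 1, 1, 1, 1, 0, 1, 1, 2, 1, 0, 2, 2, 1, 2, 1, 1, 2, 2, 0, 2, 1]

rank | idx | suffix
   0 |  28 | a
   1 |  11 | acaeedffddbcceaeea
   2 |  25 | aeea
   3 |  13 | aeedffddbcceaeea
   4 |  21 | bcceaeea
   5 |   3 | bdeecfdeacaeedffddbcceaeea
   6 |   0 | becbdeecfdeacaeedffddbcceaeea
   7 |  12 | caeedffddbcceaeea
   8 |   2 | cbdeecfdeacaeedffddbcceaeea
   9 |  22 | cceaeea
  10 |  23 | ceaeea
  11 |   7 | cfdeacaeedffddbcceaeea
  12 |  20 | dbcceaeea
  13 |  19 | ddbcceaeea
  14 |   9 | deacaeedffddbcceaeea
  15 |   4 | deecfdeacaeedffddbcceaeea
  16 |  16 | dffddbcceaeea
  17 |  27 | ea
  18 |  10 | eacaeedffddbcceaeea
  19 |  24 | eaeea
  20 |   1 | ecbdeecfdeacaeedffddbcceaeea
  21 |   6 | ecfdeacaeedffddbcceaeea
  22 |  15 | edffddbcceaeea
  23 |  26 | eea
  24 |   5 | eecfdeacaeedffddbcceaeea
  25 |  14 | eedffddbcceaeea
  26 |  18 | fddbcceaeea
  27 |   8 | fdeacaeedffddbcceaeea
  28 |  17 | ffddbcceaeea

SA = [28, 11, 25, 13, 21, 3, 0, 12, 2, 22, 23, 7, 20, 19, 9, 4, 16, 27, 10, 24, 1, 6, 15, 26, 5, 14, 18, 8, 17]
rank  pair      lcp
   1  s[28:],s[11:]  1  'a'
   2  s[11:],s[25:]  1  'a'
   3  s[25:],s[13:]  3  'aee'
   4  s[13:],s[21:]  0  ''
   5  s[21:],s[3:]  1  'b'
   6  s[3:],s[0:]  1  'b'
   7  s[0:],s[12:]  0  ''
   8  s[12:],s[2:]  1  'c'
   9  s[2:],s[22:]  1  'c'
  10  s[22:],s[23:]  1  'c'
  11  s[23:],s[7:]  1  'c'
  12  s[7:],s[20:]  0  ''
  13  s[20:],s[19:]  1  'd'
  14  s[19:],s[9:]  1  'd'
  15  s[9:],s[4:]  2  'de'
  16  s[4:],s[16:]  1  'd'
  17  s[16:],s[27:]  0  ''
  18  s[27:],s[10:]  2  'ea'
  19  s[10:],s[24:]  2  'ea'
  20  s[24:],s[1:]  1  'e'
  21  s[1:],s[6:]  2  'ec'
  22  s[6:],s[15:]  1  'e'
  23  s[15:],s[26:]  1  'e'
  24  s[26:],s[5:]  2  'ee'
  25  s[5:],s[14:]  2  'ee'
  26  s[14:],s[18:]  0  ''
  27  s[18:],s[8:]  2  'fd'
  28  s[8:],s[17:]  1  'f'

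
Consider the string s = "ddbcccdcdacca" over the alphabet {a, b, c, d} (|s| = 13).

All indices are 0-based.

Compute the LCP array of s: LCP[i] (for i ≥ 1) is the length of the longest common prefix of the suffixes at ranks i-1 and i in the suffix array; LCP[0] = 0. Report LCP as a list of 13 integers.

[0, 1, 0, 0, 1, 2, 2, 1, 2, 0, 1, 1, 1]

sorted suffixes:
  #0 SA[0]=12  'a'
  #1 SA[1]=9  'acca'
  #2 SA[2]=2  'bcccdcdacca'
  #3 SA[3]=11  'ca'
  #4 SA[4]=10  'cca'
  #5 SA[5]=3  'cccdcdacca'
  #6 SA[6]=4  'ccdcdacca'
  #7 SA[7]=7  'cdacca'
  #8 SA[8]=5  'cdcdacca'
  #9 SA[9]=8  'dacca'
  #10 SA[10]=1  'dbcccdcdacca'
  #11 SA[11]=6  'dcdacca'
  #12 SA[12]=0  'ddbcccdcdacca'

SA = [12, 9, 2, 11, 10, 3, 4, 7, 5, 8, 1, 6, 0]
rank  pair      lcp
   1  s[12:],s[9:]  1  'a'
   2  s[9:],s[2:]  0  ''
   3  s[2:],s[11:]  0  ''
   4  s[11:],s[10:]  1  'c'
   5  s[10:],s[3:]  2  'cc'
   6  s[3:],s[4:]  2  'cc'
   7  s[4:],s[7:]  1  'c'
   8  s[7:],s[5:]  2  'cd'
   9  s[5:],s[8:]  0  ''
  10  s[8:],s[1:]  1  'd'
  11  s[1:],s[6:]  1  'd'
  12  s[6:],s[0:]  1  'd'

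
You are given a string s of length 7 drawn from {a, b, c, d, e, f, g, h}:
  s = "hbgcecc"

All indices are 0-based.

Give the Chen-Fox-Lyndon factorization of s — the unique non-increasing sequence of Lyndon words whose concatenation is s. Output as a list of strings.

["h", "bgcecc"]

emit factor 1: 'h' (i=0, period=1)
emit factor 2: 'bgcecc' (i=1, period=6)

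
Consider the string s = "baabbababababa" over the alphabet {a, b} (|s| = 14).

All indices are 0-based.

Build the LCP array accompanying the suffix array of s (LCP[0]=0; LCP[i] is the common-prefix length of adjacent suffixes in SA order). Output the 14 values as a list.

sorted suffixes:
  #0 SA[0]=13  'a'
  #1 SA[1]=1  'aabbababababa'
  #2 SA[2]=11  'aba'
  #3 SA[3]=9  'ababa'
  #4 SA[4]=7  'abababa'
  #5 SA[5]=5  'ababababa'
  #6 SA[6]=2  'abbababababa'
  #7 SA[7]=12  'ba'
  #8 SA[8]=0  'baabbababababa'
  #9 SA[9]=10  'baba'
  #10 SA[10]=8  'bababa'
  #11 SA[11]=6  'babababa'
  #12 SA[12]=4  'bababababa'
  #13 SA[13]=3  'bbababababa'

SA = [13, 1, 11, 9, 7, 5, 2, 12, 0, 10, 8, 6, 4, 3]
i: (SA[i-1],SA[i]) lcp shared
  1: (13,1) 1 'a'
  2: (1,11) 1 'a'
  3: (11,9) 3 'aba'
  4: (9,7) 5 'ababa'
  5: (7,5) 7 'abababa'
  6: (5,2) 2 'ab'
  7: (2,12) 0 ''
  8: (12,0) 2 'ba'
  9: (0,10) 2 'ba'
  10: (10,8) 4 'baba'
  11: (8,6) 6 'bababa'
  12: (6,4) 8 'babababa'
  13: (4,3) 1 'b'

[0, 1, 1, 3, 5, 7, 2, 0, 2, 2, 4, 6, 8, 1]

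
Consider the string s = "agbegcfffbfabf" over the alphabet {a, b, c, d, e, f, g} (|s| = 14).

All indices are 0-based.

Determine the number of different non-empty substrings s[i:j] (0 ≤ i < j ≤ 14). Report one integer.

rank | idx | suffix
   0 |  11 | abf
   1 |   0 | agbegcfffbfabf
   2 |   2 | begcfffbfabf
   3 |  12 | bf
   4 |   9 | bfabf
   5 |   5 | cfffbfabf
   6 |   3 | egcfffbfabf
   7 |  13 | f
   8 |  10 | fabf
   9 |   8 | fbfabf
  10 |   7 | ffbfabf
  11 |   6 | fffbfabf
  12 |   1 | gbegcfffbfabf
  13 |   4 | gcfffbfabf

SA = [11, 0, 2, 12, 9, 5, 3, 13, 10, 8, 7, 6, 1, 4]
[i] adj suffixes → lcp
  [1] 11/0 → 1 ('a')
  [2] 0/2 → 0 ('')
  [3] 2/12 → 1 ('b')
  [4] 12/9 → 2 ('bf')
  [5] 9/5 → 0 ('')
  [6] 5/3 → 0 ('')
  [7] 3/13 → 0 ('')
  [8] 13/10 → 1 ('f')
  [9] 10/8 → 1 ('f')
  [10] 8/7 → 1 ('f')
  [11] 7/6 → 2 ('ff')
  [12] 6/1 → 0 ('')
  [13] 1/4 → 1 ('g')

n(n+1)/2 = 14·15/2 = 105
Σ LCP = 0 + 1 + 0 + 1 + 2 + 0 + 0 + 0 + 1 + 1 + 1 + 2 + 0 + 1 = 10
distinct = 105 − 10 = 95

95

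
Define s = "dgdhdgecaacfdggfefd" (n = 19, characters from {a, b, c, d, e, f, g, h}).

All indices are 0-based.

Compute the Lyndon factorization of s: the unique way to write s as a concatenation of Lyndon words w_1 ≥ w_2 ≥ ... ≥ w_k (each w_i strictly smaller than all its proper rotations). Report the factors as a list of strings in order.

["dgdhdge", "c", "aacfdggfefd"]

emit factor 1: 'dgdhdge' (i=0, period=7)
emit factor 2: 'c' (i=7, period=1)
emit factor 3: 'aacfdggfefd' (i=8, period=11)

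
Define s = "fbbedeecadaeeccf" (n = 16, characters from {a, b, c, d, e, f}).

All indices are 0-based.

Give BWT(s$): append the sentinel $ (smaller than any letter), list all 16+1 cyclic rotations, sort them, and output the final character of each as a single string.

fcdfbeecaeeebdac$

rank  rotation           last
    0  $fbbedeecadaeeccf  f
    1  adaeeccf$fbbedeec  c
    2  aeeccf$fbbedeecad  d
    3  bbedeecadaeeccf$f  f
    4  bedeecadaeeccf$fb  b
    5  cadaeeccf$fbbedee  e
    6  ccf$fbbedeecadaee  e
    7  cf$fbbedeecadaeec  c
    8  daeeccf$fbbedeeca  a
    9  deecadaeeccf$fbbe  e
   10  ecadaeeccf$fbbede  e
   11  eccf$fbbedeecadae  e
   12  edeecadaeeccf$fbb  b
   13  eecadaeeccf$fbbed  d
   14  eeccf$fbbedeecada  a
   15  f$fbbedeecadaeecc  c
   16  fbbedeecadaeeccf$  $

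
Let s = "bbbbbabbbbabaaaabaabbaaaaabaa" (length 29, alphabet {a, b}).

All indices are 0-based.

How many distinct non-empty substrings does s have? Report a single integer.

344

sorted suffixes:
  #0 SA[0]=28  'a'
  #1 SA[1]=27  'aa'
  #2 SA[2]=21  'aaaaabaa'
  #3 SA[3]=22  'aaaabaa'
  #4 SA[4]=12  'aaaabaabbaaaaabaa'
  #5 SA[5]=23  'aaabaa'
  #6 SA[6]=13  'aaabaabbaaaaabaa'
  #7 SA[7]=24  'aabaa'
  #8 SA[8]=14  'aabaabbaaaaabaa'
  #9 SA[9]=17  'aabbaaaaabaa'
  #10 SA[10]=25  'abaa'
  #11 SA[11]=10  'abaaaabaabbaaaaabaa'
  #12 SA[12]=15  'abaabbaaaaabaa'
  #13 SA[13]=18  'abbaaaaabaa'
  #14 SA[14]=5  'abbbbabaaaabaabbaaaaabaa'
  #15 SA[15]=26  'baa'
  #16 SA[16]=20  'baaaaabaa'
  #17 SA[17]=11  'baaaabaabbaaaaabaa'
  #18 SA[18]=16  'baabbaaaaabaa'
  #19 SA[19]=9  'babaaaabaabbaaaaabaa'
  #20 SA[20]=4  'babbbbabaaaabaabbaaaaabaa'
  #21 SA[21]=19  'bbaaaaabaa'
  #22 SA[22]=8  'bbabaaaabaabbaaaaabaa'
  #23 SA[23]=3  'bbabbbbabaaaabaabbaaaaabaa'
  #24 SA[24]=7  'bbbabaaaabaabbaaaaabaa'
  #25 SA[25]=2  'bbbabbbbabaaaabaabbaaaaabaa'
  #26 SA[26]=6  'bbbbabaaaabaabbaaaaabaa'
  #27 SA[27]=1  'bbbbabbbbabaaaabaabbaaaaabaa'
  #28 SA[28]=0  'bbbbbabbbbabaaaabaabbaaaaabaa'

SA = [28, 27, 21, 22, 12, 23, 13, 24, 14, 17, 25, 10, 15, 18, 5, 26, 20, 11, 16, 9, 4, 19, 8, 3, 7, 2, 6, 1, 0]
[i] adj suffixes → lcp
  [1] 28/27 → 1 ('a')
  [2] 27/21 → 2 ('aa')
  [3] 21/22 → 4 ('aaaa')
  [4] 22/12 → 7 ('aaaabaa')
  [5] 12/23 → 3 ('aaa')
  [6] 23/13 → 6 ('aaabaa')
  [7] 13/24 → 2 ('aa')
  [8] 24/14 → 5 ('aabaa')
  [9] 14/17 → 3 ('aab')
  [10] 17/25 → 1 ('a')
  [11] 25/10 → 4 ('abaa')
  [12] 10/15 → 4 ('abaa')
  [13] 15/18 → 2 ('ab')
  [14] 18/5 → 3 ('abb')
  [15] 5/26 → 0 ('')
  [16] 26/20 → 3 ('baa')
  [17] 20/11 → 5 ('baaaa')
  [18] 11/16 → 3 ('baa')
  [19] 16/9 → 2 ('ba')
  [20] 9/4 → 3 ('bab')
  [21] 4/19 → 1 ('b')
  [22] 19/8 → 3 ('bba')
  [23] 8/3 → 4 ('bbab')
  [24] 3/7 → 2 ('bb')
  [25] 7/2 → 5 ('bbbab')
  [26] 2/6 → 3 ('bbb')
  [27] 6/1 → 6 ('bbbbab')
  [28] 1/0 → 4 ('bbbb')

n(n+1)/2 = 29·30/2 = 435
Σ LCP = 0 + 1 + 2 + 4 + 7 + 3 + 6 + 2 + 5 + 3 + 1 + 4 + 4 + 2 + 3 + 0 + 3 + 5 + 3 + 2 + 3 + 1 + 3 + 4 + 2 + 5 + 3 + 6 + 4 = 91
distinct = 435 − 91 = 344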